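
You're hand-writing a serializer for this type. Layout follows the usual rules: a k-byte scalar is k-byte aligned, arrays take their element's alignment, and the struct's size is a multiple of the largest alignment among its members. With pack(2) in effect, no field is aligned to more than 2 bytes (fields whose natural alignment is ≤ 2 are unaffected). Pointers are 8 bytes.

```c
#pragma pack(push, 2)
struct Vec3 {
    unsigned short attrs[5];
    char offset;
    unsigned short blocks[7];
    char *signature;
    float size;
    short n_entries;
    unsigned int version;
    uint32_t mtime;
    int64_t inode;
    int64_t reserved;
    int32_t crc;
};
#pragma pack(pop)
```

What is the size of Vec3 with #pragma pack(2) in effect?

@0: attrs [10B, align 2] → 10
@10: offset [1B, align 1] → 11
+1 pad (align 2)
@12: blocks [14B, align 2] → 26
@26: signature [8B, align 2] → 34
@34: size [4B, align 2] → 38
@38: n_entries [2B, align 2] → 40
@40: version [4B, align 2] → 44
@44: mtime [4B, align 2] → 48
@48: inode [8B, align 2] → 56
@56: reserved [8B, align 2] → 64
@64: crc [4B, align 2] → 68
size 68, align 2

68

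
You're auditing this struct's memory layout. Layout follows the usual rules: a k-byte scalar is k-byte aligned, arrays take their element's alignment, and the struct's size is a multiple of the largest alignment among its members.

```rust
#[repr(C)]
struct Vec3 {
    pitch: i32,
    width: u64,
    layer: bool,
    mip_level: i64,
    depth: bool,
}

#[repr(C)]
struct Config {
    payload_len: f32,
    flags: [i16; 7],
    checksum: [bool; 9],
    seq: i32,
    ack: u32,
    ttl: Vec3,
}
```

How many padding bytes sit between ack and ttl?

Vec3: @0: pitch [4B, align 4] → 4; +4 pad (align 8); @8: width [8B, align 8] → 16; @16: layer [1B, align 1] → 17; +7 pad (align 8); @24: mip_level [8B, align 8] → 32; @32: depth [1B, align 1] → 33; +7 tail pad (align 8); size 40, align 8
@0: payload_len [4B, align 4] → 4
@4: flags [14B, align 2] → 18
@18: checksum [9B, align 1] → 27
+1 pad (align 4)
@28: seq [4B, align 4] → 32
@32: ack [4B, align 4] → 36
+4 pad (align 8)
@40: ttl [40B, align 8] → 80

4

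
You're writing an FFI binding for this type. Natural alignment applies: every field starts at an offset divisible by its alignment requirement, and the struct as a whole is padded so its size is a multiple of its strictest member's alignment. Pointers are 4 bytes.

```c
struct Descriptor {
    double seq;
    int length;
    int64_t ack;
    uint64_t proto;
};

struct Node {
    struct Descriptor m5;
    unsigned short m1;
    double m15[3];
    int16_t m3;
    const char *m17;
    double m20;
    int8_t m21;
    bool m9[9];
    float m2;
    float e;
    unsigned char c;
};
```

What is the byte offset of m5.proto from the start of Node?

24

Descriptor: seq at 0 (size 8, align 8) → ends 8; length at 8 (size 4, align 4) → ends 12; pad 4 to align 8 for ack; ack at 16 (size 8, align 8) → ends 24; proto at 24 (size 8, align 8) → ends 32; total 32 bytes, alignment 8
m5 at 0 (size 32, align 8) → ends 32
within Descriptor: proto at 24
0 + 24 = 24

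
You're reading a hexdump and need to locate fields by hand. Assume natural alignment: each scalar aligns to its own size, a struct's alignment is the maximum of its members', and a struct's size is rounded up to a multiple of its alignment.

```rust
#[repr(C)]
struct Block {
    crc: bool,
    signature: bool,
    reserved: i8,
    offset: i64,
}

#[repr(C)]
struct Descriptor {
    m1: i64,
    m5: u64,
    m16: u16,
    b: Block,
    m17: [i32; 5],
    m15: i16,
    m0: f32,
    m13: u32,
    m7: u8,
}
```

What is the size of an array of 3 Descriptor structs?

240

Block: crc at 0 (size 1, align 1) → ends 1; signature at 1 (size 1, align 1) → ends 2; reserved at 2 (size 1, align 1) → ends 3; pad 5 to align 8 for offset; offset at 8 (size 8, align 8) → ends 16; total 16 bytes, alignment 8
m1 at 0 (size 8, align 8) → ends 8
m5 at 8 (size 8, align 8) → ends 16
m16 at 16 (size 2, align 2) → ends 18
pad 6 to align 8 for b
b at 24 (size 16, align 8) → ends 40
m17 at 40 (size 20, align 4) → ends 60
m15 at 60 (size 2, align 2) → ends 62
pad 2 to align 4 for m0
m0 at 64 (size 4, align 4) → ends 68
m13 at 68 (size 4, align 4) → ends 72
m7 at 72 (size 1, align 1) → ends 73
tail pad 7 to reach multiple of 8
total 80 bytes, alignment 8
array of 3: 3 × 80 = 240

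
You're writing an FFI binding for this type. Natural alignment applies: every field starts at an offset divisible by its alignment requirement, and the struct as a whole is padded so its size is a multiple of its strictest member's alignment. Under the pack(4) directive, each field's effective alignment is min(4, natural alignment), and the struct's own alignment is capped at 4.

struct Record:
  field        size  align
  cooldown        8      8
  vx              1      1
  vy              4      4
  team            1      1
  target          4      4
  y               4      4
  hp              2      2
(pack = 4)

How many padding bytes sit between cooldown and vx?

0

0..8  cooldown  (8B, 4-aligned)
8..9  vx  (1B, 1-aligned)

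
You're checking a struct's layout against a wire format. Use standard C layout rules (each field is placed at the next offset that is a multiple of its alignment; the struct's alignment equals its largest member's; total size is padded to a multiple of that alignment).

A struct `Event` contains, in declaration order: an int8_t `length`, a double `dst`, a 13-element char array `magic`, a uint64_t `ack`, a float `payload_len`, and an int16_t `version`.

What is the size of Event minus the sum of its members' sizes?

12

@0: length [1B, align 1] → 1
+7 pad (align 8)
@8: dst [8B, align 8] → 16
@16: magic [13B, align 1] → 29
+3 pad (align 8)
@32: ack [8B, align 8] → 40
@40: payload_len [4B, align 4] → 44
@44: version [2B, align 2] → 46
+2 tail pad (align 8)
size 48, align 8
data bytes 36, size 48 → padding 12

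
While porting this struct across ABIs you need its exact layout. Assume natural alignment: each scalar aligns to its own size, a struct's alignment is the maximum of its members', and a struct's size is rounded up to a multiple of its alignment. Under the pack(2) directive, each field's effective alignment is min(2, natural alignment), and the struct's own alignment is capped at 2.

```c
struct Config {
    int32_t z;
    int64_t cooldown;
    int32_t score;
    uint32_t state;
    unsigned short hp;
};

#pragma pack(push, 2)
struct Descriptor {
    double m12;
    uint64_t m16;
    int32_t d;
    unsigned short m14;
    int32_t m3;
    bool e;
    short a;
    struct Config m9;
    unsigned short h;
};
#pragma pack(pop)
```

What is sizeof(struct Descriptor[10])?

640

Config: z at 0 (size 4, align 4) → ends 4; pad 4 to align 8 for cooldown; cooldown at 8 (size 8, align 8) → ends 16; score at 16 (size 4, align 4) → ends 20; state at 20 (size 4, align 4) → ends 24; hp at 24 (size 2, align 2) → ends 26; tail pad 6 to reach multiple of 8; total 32 bytes, alignment 8
m12 at 0 (size 8, align 2) → ends 8
m16 at 8 (size 8, align 2) → ends 16
d at 16 (size 4, align 2) → ends 20
m14 at 20 (size 2, align 2) → ends 22
m3 at 22 (size 4, align 2) → ends 26
e at 26 (size 1, align 1) → ends 27
pad 1 to align 2 for a
a at 28 (size 2, align 2) → ends 30
m9 at 30 (size 32, align 2) → ends 62
h at 62 (size 2, align 2) → ends 64
total 64 bytes, alignment 2
array of 10: 10 × 64 = 640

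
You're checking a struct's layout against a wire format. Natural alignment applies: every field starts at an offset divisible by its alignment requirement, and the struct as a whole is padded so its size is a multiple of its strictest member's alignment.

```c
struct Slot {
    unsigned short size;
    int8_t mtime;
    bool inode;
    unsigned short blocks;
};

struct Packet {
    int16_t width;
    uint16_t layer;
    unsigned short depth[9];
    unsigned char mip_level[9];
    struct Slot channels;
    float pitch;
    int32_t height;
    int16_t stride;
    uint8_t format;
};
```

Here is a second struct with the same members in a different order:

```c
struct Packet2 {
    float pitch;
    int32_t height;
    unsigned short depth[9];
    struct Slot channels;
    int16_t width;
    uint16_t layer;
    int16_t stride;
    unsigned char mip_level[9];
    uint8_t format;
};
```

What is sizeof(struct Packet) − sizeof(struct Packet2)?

4

Slot: @0: size [2B, align 2] → 2; @2: mtime [1B, align 1] → 3; @3: inode [1B, align 1] → 4; @4: blocks [2B, align 2] → 6; size 6, align 2
@0: width [2B, align 2] → 2
@2: layer [2B, align 2] → 4
@4: depth [18B, align 2] → 22
@22: mip_level [9B, align 1] → 31
+1 pad (align 2)
@32: channels [6B, align 2] → 38
+2 pad (align 4)
@40: pitch [4B, align 4] → 44
@44: height [4B, align 4] → 48
@48: stride [2B, align 2] → 50
@50: format [1B, align 1] → 51
+1 tail pad (align 4)
size 52, align 4
— Packet2 —
@0: pitch [4B, align 4] → 4
@4: height [4B, align 4] → 8
@8: depth [18B, align 2] → 26
@26: channels [6B, align 2] → 32
@32: width [2B, align 2] → 34
@34: layer [2B, align 2] → 36
@36: stride [2B, align 2] → 38
@38: mip_level [9B, align 1] → 47
@47: format [1B, align 1] → 48
size 48, align 4
52 − 48 = 4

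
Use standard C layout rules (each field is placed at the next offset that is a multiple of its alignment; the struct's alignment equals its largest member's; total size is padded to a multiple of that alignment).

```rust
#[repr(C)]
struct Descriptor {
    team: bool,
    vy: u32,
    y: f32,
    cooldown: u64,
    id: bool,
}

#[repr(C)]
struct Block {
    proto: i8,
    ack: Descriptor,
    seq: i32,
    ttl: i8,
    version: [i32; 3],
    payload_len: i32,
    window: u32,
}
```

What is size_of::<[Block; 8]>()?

576

Descriptor: @0: team [1B, align 1] → 1; +3 pad (align 4); @4: vy [4B, align 4] → 8; @8: y [4B, align 4] → 12; +4 pad (align 8); @16: cooldown [8B, align 8] → 24; @24: id [1B, align 1] → 25; +7 tail pad (align 8); size 32, align 8
@0: proto [1B, align 1] → 1
+7 pad (align 8)
@8: ack [32B, align 8] → 40
@40: seq [4B, align 4] → 44
@44: ttl [1B, align 1] → 45
+3 pad (align 4)
@48: version [12B, align 4] → 60
@60: payload_len [4B, align 4] → 64
@64: window [4B, align 4] → 68
+4 tail pad (align 8)
size 72, align 8
array of 8: 8 × 72 = 576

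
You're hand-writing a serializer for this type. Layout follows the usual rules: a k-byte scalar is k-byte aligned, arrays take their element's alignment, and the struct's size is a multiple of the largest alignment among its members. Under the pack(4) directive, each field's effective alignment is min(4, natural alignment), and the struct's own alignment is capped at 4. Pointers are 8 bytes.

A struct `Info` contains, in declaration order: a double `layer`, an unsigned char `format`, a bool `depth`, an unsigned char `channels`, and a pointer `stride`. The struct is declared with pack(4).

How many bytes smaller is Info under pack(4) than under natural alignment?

natural layout:
  0..8  layer  (8B, 8-aligned)
  8..9  format  (1B, 1-aligned)
  9..10  depth  (1B, 1-aligned)
  10..11  channels  (1B, 1-aligned)
  11..16  -- padding (5B)
  16..24  stride  (8B, 8-aligned)
  sizeof = 24, alignof = 8
packed(4) layout:
  0..8  layer  (8B, 4-aligned)
  8..9  format  (1B, 1-aligned)
  9..10  depth  (1B, 1-aligned)
  10..11  channels  (1B, 1-aligned)
  11..12  -- padding (1B)
  12..20  stride  (8B, 4-aligned)
  sizeof = 20, alignof = 4
24 − 20 = 4

4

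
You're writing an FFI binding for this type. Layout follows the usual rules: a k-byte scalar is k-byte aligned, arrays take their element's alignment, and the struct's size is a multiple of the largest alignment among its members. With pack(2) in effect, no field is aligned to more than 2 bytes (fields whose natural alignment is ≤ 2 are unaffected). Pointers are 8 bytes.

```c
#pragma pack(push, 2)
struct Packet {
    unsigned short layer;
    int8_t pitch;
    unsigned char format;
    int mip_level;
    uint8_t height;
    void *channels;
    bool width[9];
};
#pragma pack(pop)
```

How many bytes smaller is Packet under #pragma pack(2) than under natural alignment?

natural layout:
  0..2  layer  (2B, 2-aligned)
  2..3  pitch  (1B, 1-aligned)
  3..4  format  (1B, 1-aligned)
  4..8  mip_level  (4B, 4-aligned)
  8..9  height  (1B, 1-aligned)
  9..16  -- padding (7B)
  16..24  channels  (8B, 8-aligned)
  24..33  width  (9B, 1-aligned)
  33..40  -- tail padding (7B)
  sizeof = 40, alignof = 8
packed(2) layout:
  0..2  layer  (2B, 2-aligned)
  2..3  pitch  (1B, 1-aligned)
  3..4  format  (1B, 1-aligned)
  4..8  mip_level  (4B, 2-aligned)
  8..9  height  (1B, 1-aligned)
  9..10  -- padding (1B)
  10..18  channels  (8B, 2-aligned)
  18..27  width  (9B, 1-aligned)
  27..28  -- tail padding (1B)
  sizeof = 28, alignof = 2
40 − 28 = 12

12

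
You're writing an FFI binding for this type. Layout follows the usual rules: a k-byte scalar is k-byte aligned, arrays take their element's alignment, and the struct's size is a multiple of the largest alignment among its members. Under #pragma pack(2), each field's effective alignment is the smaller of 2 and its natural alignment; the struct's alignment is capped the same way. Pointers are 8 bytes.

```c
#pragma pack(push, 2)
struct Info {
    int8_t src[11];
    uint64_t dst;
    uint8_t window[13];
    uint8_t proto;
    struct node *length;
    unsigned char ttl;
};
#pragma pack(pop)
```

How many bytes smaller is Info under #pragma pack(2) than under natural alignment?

natural layout:
  src at 0 (size 11, align 1) → ends 11
  pad 5 to align 8 for dst
  dst at 16 (size 8, align 8) → ends 24
  window at 24 (size 13, align 1) → ends 37
  proto at 37 (size 1, align 1) → ends 38
  pad 2 to align 8 for length
  length at 40 (size 8, align 8) → ends 48
  ttl at 48 (size 1, align 1) → ends 49
  tail pad 7 to reach multiple of 8
  total 56 bytes, alignment 8
packed(2) layout:
  src at 0 (size 11, align 1) → ends 11
  pad 1 to align 2 for dst
  dst at 12 (size 8, align 2) → ends 20
  window at 20 (size 13, align 1) → ends 33
  proto at 33 (size 1, align 1) → ends 34
  length at 34 (size 8, align 2) → ends 42
  ttl at 42 (size 1, align 1) → ends 43
  tail pad 1 to reach multiple of 2
  total 44 bytes, alignment 2
56 − 44 = 12

12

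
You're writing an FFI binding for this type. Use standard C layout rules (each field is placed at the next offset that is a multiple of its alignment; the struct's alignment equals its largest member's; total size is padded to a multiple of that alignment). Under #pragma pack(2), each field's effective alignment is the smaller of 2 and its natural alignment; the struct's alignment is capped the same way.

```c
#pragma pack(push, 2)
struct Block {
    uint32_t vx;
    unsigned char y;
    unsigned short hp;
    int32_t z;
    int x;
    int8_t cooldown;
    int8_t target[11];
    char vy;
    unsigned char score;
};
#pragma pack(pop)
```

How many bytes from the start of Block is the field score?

29

vx at 0 (size 4, align 2) → ends 4
y at 4 (size 1, align 1) → ends 5
pad 1 to align 2 for hp
hp at 6 (size 2, align 2) → ends 8
z at 8 (size 4, align 2) → ends 12
x at 12 (size 4, align 2) → ends 16
cooldown at 16 (size 1, align 1) → ends 17
target at 17 (size 11, align 1) → ends 28
vy at 28 (size 1, align 1) → ends 29
score at 29 (size 1, align 1) → ends 30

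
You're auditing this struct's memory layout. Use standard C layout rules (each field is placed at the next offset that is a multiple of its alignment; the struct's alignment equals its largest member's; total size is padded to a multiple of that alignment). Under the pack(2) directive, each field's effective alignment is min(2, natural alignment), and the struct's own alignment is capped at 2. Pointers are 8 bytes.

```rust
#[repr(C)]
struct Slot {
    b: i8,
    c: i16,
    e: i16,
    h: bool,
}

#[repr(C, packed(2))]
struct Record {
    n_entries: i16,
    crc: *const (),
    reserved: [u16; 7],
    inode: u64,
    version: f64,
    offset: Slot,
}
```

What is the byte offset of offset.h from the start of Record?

Slot: @0: b [1B, align 1] → 1; +1 pad (align 2); @2: c [2B, align 2] → 4; @4: e [2B, align 2] → 6; @6: h [1B, align 1] → 7; +1 tail pad (align 2); size 8, align 2
@0: n_entries [2B, align 2] → 2
@2: crc [8B, align 2] → 10
@10: reserved [14B, align 2] → 24
@24: inode [8B, align 2] → 32
@32: version [8B, align 2] → 40
@40: offset [8B, align 2] → 48
within Slot: h at 6
40 + 6 = 46

46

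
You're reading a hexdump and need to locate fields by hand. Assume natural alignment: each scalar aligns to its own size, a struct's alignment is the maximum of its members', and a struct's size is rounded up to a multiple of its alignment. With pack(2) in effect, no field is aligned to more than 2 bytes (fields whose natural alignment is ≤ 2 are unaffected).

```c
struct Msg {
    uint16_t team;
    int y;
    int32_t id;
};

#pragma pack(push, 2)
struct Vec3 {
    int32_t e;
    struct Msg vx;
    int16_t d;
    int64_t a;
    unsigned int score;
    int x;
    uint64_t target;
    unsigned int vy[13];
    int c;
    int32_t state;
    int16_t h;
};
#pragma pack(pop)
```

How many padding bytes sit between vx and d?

Msg: team at 0 (size 2, align 2) → ends 2; pad 2 to align 4 for y; y at 4 (size 4, align 4) → ends 8; id at 8 (size 4, align 4) → ends 12; total 12 bytes, alignment 4
e at 0 (size 4, align 2) → ends 4
vx at 4 (size 12, align 2) → ends 16
d at 16 (size 2, align 2) → ends 18

0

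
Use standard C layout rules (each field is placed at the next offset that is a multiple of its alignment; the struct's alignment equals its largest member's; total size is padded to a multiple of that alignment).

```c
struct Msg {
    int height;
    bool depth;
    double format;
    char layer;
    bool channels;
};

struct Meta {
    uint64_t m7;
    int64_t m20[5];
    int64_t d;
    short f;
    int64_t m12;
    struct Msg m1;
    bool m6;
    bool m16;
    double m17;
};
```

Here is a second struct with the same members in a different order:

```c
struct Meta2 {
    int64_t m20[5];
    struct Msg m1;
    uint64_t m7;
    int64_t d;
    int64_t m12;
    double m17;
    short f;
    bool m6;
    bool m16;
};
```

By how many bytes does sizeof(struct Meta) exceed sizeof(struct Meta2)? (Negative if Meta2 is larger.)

8

Msg: height at 0 (size 4, align 4) → ends 4; depth at 4 (size 1, align 1) → ends 5; pad 3 to align 8 for format; format at 8 (size 8, align 8) → ends 16; layer at 16 (size 1, align 1) → ends 17; channels at 17 (size 1, align 1) → ends 18; tail pad 6 to reach multiple of 8; total 24 bytes, alignment 8
m7 at 0 (size 8, align 8) → ends 8
m20 at 8 (size 40, align 8) → ends 48
d at 48 (size 8, align 8) → ends 56
f at 56 (size 2, align 2) → ends 58
pad 6 to align 8 for m12
m12 at 64 (size 8, align 8) → ends 72
m1 at 72 (size 24, align 8) → ends 96
m6 at 96 (size 1, align 1) → ends 97
m16 at 97 (size 1, align 1) → ends 98
pad 6 to align 8 for m17
m17 at 104 (size 8, align 8) → ends 112
total 112 bytes, alignment 8
— Meta2 —
m20 at 0 (size 40, align 8) → ends 40
m1 at 40 (size 24, align 8) → ends 64
m7 at 64 (size 8, align 8) → ends 72
d at 72 (size 8, align 8) → ends 80
m12 at 80 (size 8, align 8) → ends 88
m17 at 88 (size 8, align 8) → ends 96
f at 96 (size 2, align 2) → ends 98
m6 at 98 (size 1, align 1) → ends 99
m16 at 99 (size 1, align 1) → ends 100
tail pad 4 to reach multiple of 8
total 104 bytes, alignment 8
112 − 104 = 8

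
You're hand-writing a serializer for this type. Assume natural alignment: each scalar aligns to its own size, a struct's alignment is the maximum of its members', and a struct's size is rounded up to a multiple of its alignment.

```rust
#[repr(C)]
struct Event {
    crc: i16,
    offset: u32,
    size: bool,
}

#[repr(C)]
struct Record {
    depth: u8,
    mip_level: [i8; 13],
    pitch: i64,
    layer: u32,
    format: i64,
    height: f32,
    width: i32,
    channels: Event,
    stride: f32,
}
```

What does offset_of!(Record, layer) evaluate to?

24

Event: crc at 0 (size 2, align 2) → ends 2; pad 2 to align 4 for offset; offset at 4 (size 4, align 4) → ends 8; size at 8 (size 1, align 1) → ends 9; tail pad 3 to reach multiple of 4; total 12 bytes, alignment 4
depth at 0 (size 1, align 1) → ends 1
mip_level at 1 (size 13, align 1) → ends 14
pad 2 to align 8 for pitch
pitch at 16 (size 8, align 8) → ends 24
layer at 24 (size 4, align 4) → ends 28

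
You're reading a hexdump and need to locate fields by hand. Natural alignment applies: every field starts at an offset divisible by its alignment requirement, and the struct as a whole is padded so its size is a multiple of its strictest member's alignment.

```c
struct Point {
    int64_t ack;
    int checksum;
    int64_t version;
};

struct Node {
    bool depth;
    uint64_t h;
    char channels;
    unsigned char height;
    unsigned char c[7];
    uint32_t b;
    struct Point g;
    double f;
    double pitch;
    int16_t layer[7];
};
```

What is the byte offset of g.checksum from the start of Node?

40

Point: 0..8  ack  (8B, 8-aligned); 8..12  checksum  (4B, 4-aligned); 12..16  -- padding (4B); 16..24  version  (8B, 8-aligned); sizeof = 24, alignof = 8
0..1  depth  (1B, 1-aligned)
1..8  -- padding (7B)
8..16  h  (8B, 8-aligned)
16..17  channels  (1B, 1-aligned)
17..18  height  (1B, 1-aligned)
18..25  c  (7B, 1-aligned)
25..28  -- padding (3B)
28..32  b  (4B, 4-aligned)
32..56  g  (24B, 8-aligned)
within Point: checksum at 8
32 + 8 = 40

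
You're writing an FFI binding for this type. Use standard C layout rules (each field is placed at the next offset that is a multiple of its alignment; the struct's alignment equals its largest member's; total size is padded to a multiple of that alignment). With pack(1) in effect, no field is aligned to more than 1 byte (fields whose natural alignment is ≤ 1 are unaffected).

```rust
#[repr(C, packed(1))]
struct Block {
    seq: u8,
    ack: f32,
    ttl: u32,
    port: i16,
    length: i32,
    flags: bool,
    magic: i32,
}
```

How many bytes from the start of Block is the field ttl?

seq at 0 (size 1, align 1) → ends 1
ack at 1 (size 4, align 1) → ends 5
ttl at 5 (size 4, align 1) → ends 9

5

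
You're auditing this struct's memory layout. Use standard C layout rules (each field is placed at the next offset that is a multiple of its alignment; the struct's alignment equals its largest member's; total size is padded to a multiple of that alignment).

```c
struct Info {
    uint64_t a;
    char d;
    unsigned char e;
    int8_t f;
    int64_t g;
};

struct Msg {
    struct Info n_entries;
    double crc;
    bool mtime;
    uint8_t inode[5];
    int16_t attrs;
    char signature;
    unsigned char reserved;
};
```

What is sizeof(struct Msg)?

Info: @0: a [8B, align 8] → 8; @8: d [1B, align 1] → 9; @9: e [1B, align 1] → 10; @10: f [1B, align 1] → 11; +5 pad (align 8); @16: g [8B, align 8] → 24; size 24, align 8
@0: n_entries [24B, align 8] → 24
@24: crc [8B, align 8] → 32
@32: mtime [1B, align 1] → 33
@33: inode [5B, align 1] → 38
@38: attrs [2B, align 2] → 40
@40: signature [1B, align 1] → 41
@41: reserved [1B, align 1] → 42
+6 tail pad (align 8)
size 48, align 8

48 bytes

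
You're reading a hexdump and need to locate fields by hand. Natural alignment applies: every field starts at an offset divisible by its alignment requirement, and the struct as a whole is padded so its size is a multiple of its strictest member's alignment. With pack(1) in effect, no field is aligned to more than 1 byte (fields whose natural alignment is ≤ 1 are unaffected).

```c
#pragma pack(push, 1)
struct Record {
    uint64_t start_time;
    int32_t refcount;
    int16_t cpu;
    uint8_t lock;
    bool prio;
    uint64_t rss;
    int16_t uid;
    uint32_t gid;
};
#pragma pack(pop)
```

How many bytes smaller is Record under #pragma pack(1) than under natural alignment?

2

natural layout:
  start_time at 0 (size 8, align 8) → ends 8
  refcount at 8 (size 4, align 4) → ends 12
  cpu at 12 (size 2, align 2) → ends 14
  lock at 14 (size 1, align 1) → ends 15
  prio at 15 (size 1, align 1) → ends 16
  rss at 16 (size 8, align 8) → ends 24
  uid at 24 (size 2, align 2) → ends 26
  pad 2 to align 4 for gid
  gid at 28 (size 4, align 4) → ends 32
  total 32 bytes, alignment 8
packed(1) layout:
  start_time at 0 (size 8, align 1) → ends 8
  refcount at 8 (size 4, align 1) → ends 12
  cpu at 12 (size 2, align 1) → ends 14
  lock at 14 (size 1, align 1) → ends 15
  prio at 15 (size 1, align 1) → ends 16
  rss at 16 (size 8, align 1) → ends 24
  uid at 24 (size 2, align 1) → ends 26
  gid at 26 (size 4, align 1) → ends 30
  total 30 bytes, alignment 1
32 − 30 = 2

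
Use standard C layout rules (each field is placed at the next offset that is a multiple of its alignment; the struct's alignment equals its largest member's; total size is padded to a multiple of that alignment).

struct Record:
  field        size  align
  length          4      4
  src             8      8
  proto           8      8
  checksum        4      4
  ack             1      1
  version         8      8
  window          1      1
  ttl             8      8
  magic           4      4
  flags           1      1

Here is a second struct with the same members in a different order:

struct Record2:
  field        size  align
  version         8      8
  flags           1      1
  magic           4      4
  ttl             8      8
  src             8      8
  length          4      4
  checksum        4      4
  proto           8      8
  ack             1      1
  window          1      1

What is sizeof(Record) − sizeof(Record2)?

8

length at 0 (size 4, align 4) → ends 4
pad 4 to align 8 for src
src at 8 (size 8, align 8) → ends 16
proto at 16 (size 8, align 8) → ends 24
checksum at 24 (size 4, align 4) → ends 28
ack at 28 (size 1, align 1) → ends 29
pad 3 to align 8 for version
version at 32 (size 8, align 8) → ends 40
window at 40 (size 1, align 1) → ends 41
pad 7 to align 8 for ttl
ttl at 48 (size 8, align 8) → ends 56
magic at 56 (size 4, align 4) → ends 60
flags at 60 (size 1, align 1) → ends 61
tail pad 3 to reach multiple of 8
total 64 bytes, alignment 8
— Record2 —
version at 0 (size 8, align 8) → ends 8
flags at 8 (size 1, align 1) → ends 9
pad 3 to align 4 for magic
magic at 12 (size 4, align 4) → ends 16
ttl at 16 (size 8, align 8) → ends 24
src at 24 (size 8, align 8) → ends 32
length at 32 (size 4, align 4) → ends 36
checksum at 36 (size 4, align 4) → ends 40
proto at 40 (size 8, align 8) → ends 48
ack at 48 (size 1, align 1) → ends 49
window at 49 (size 1, align 1) → ends 50
tail pad 6 to reach multiple of 8
total 56 bytes, alignment 8
64 − 56 = 8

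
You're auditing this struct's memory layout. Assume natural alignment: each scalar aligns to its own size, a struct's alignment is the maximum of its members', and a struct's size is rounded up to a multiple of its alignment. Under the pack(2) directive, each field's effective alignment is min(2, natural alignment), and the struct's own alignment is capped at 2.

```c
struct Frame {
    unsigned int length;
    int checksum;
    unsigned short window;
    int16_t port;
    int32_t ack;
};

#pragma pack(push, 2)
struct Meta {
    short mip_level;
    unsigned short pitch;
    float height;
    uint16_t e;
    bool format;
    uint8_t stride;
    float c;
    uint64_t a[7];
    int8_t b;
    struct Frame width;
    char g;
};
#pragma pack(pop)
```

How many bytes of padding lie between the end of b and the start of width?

Frame: 0..4  length  (4B, 4-aligned); 4..8  checksum  (4B, 4-aligned); 8..10  window  (2B, 2-aligned); 10..12  port  (2B, 2-aligned); 12..16  ack  (4B, 4-aligned); sizeof = 16, alignof = 4
0..2  mip_level  (2B, 2-aligned)
2..4  pitch  (2B, 2-aligned)
4..8  height  (4B, 2-aligned)
8..10  e  (2B, 2-aligned)
10..11  format  (1B, 1-aligned)
11..12  stride  (1B, 1-aligned)
12..16  c  (4B, 2-aligned)
16..72  a  (56B, 2-aligned)
72..73  b  (1B, 1-aligned)
73..74  -- padding (1B)
74..90  width  (16B, 2-aligned)

1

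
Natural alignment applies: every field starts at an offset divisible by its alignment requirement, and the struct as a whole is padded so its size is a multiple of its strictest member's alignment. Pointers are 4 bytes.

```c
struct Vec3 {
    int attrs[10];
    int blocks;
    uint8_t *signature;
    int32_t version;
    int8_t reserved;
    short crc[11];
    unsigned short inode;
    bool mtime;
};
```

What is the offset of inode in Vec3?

76

0..40  attrs  (40B, 4-aligned)
40..44  blocks  (4B, 4-aligned)
44..48  signature  (4B, 4-aligned)
48..52  version  (4B, 4-aligned)
52..53  reserved  (1B, 1-aligned)
53..54  -- padding (1B)
54..76  crc  (22B, 2-aligned)
76..78  inode  (2B, 2-aligned)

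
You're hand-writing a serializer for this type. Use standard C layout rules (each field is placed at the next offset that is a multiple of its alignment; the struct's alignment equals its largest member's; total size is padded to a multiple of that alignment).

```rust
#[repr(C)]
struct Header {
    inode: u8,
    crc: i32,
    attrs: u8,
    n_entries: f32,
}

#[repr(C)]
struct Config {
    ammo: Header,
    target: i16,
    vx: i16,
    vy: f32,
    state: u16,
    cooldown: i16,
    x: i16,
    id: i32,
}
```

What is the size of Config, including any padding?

36 bytes

Header: @0: inode [1B, align 1] → 1; +3 pad (align 4); @4: crc [4B, align 4] → 8; @8: attrs [1B, align 1] → 9; +3 pad (align 4); @12: n_entries [4B, align 4] → 16; size 16, align 4
@0: ammo [16B, align 4] → 16
@16: target [2B, align 2] → 18
@18: vx [2B, align 2] → 20
@20: vy [4B, align 4] → 24
@24: state [2B, align 2] → 26
@26: cooldown [2B, align 2] → 28
@28: x [2B, align 2] → 30
+2 pad (align 4)
@32: id [4B, align 4] → 36
size 36, align 4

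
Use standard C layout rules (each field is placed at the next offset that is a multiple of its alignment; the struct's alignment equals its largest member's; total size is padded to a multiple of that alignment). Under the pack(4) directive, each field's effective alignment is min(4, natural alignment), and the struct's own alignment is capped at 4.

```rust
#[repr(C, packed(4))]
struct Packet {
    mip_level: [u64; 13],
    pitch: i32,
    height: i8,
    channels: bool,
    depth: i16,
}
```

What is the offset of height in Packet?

108

0..104  mip_level  (104B, 4-aligned)
104..108  pitch  (4B, 4-aligned)
108..109  height  (1B, 1-aligned)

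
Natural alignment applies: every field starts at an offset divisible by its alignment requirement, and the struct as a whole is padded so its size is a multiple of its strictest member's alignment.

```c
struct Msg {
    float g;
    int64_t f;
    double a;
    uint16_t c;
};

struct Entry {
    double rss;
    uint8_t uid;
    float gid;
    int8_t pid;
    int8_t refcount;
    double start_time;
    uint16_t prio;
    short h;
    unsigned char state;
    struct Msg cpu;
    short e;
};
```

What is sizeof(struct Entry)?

80 bytes

Msg: @0: g [4B, align 4] → 4; +4 pad (align 8); @8: f [8B, align 8] → 16; @16: a [8B, align 8] → 24; @24: c [2B, align 2] → 26; +6 tail pad (align 8); size 32, align 8
@0: rss [8B, align 8] → 8
@8: uid [1B, align 1] → 9
+3 pad (align 4)
@12: gid [4B, align 4] → 16
@16: pid [1B, align 1] → 17
@17: refcount [1B, align 1] → 18
+6 pad (align 8)
@24: start_time [8B, align 8] → 32
@32: prio [2B, align 2] → 34
@34: h [2B, align 2] → 36
@36: state [1B, align 1] → 37
+3 pad (align 8)
@40: cpu [32B, align 8] → 72
@72: e [2B, align 2] → 74
+6 tail pad (align 8)
size 80, align 8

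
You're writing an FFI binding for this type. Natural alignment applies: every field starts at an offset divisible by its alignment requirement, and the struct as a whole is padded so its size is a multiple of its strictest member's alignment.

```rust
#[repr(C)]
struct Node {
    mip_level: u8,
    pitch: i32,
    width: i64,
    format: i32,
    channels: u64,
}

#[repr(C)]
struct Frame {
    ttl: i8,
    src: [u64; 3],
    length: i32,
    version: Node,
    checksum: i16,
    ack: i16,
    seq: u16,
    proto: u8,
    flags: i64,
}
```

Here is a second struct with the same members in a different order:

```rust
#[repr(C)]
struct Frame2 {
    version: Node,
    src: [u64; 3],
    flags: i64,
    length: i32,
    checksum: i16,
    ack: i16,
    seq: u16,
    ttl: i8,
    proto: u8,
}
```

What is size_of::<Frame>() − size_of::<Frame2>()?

8

Node: 0..1  mip_level  (1B, 1-aligned); 1..4  -- padding (3B); 4..8  pitch  (4B, 4-aligned); 8..16  width  (8B, 8-aligned); 16..20  format  (4B, 4-aligned); 20..24  -- padding (4B); 24..32  channels  (8B, 8-aligned); sizeof = 32, alignof = 8
0..1  ttl  (1B, 1-aligned)
1..8  -- padding (7B)
8..32  src  (24B, 8-aligned)
32..36  length  (4B, 4-aligned)
36..40  -- padding (4B)
40..72  version  (32B, 8-aligned)
72..74  checksum  (2B, 2-aligned)
74..76  ack  (2B, 2-aligned)
76..78  seq  (2B, 2-aligned)
78..79  proto  (1B, 1-aligned)
79..80  -- padding (1B)
80..88  flags  (8B, 8-aligned)
sizeof = 88, alignof = 8
— Frame2 —
0..32  version  (32B, 8-aligned)
32..56  src  (24B, 8-aligned)
56..64  flags  (8B, 8-aligned)
64..68  length  (4B, 4-aligned)
68..70  checksum  (2B, 2-aligned)
70..72  ack  (2B, 2-aligned)
72..74  seq  (2B, 2-aligned)
74..75  ttl  (1B, 1-aligned)
75..76  proto  (1B, 1-aligned)
76..80  -- tail padding (4B)
sizeof = 80, alignof = 8
88 − 80 = 8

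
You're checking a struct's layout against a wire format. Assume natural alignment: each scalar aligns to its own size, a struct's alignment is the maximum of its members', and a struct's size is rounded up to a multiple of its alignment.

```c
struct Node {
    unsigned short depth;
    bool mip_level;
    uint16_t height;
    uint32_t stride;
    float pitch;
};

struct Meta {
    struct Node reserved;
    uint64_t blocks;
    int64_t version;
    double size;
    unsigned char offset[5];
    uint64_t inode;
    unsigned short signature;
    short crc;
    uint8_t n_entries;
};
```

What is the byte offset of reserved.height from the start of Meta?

4

Node: @0: depth [2B, align 2] → 2; @2: mip_level [1B, align 1] → 3; +1 pad (align 2); @4: height [2B, align 2] → 6; +2 pad (align 4); @8: stride [4B, align 4] → 12; @12: pitch [4B, align 4] → 16; size 16, align 4
@0: reserved [16B, align 4] → 16
within Node: height at 4
0 + 4 = 4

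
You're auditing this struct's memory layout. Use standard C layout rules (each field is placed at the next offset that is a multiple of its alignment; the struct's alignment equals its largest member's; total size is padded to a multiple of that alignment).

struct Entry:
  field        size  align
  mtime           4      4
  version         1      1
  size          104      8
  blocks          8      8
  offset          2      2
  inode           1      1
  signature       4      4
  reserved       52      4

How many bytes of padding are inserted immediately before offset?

0

0..4  mtime  (4B, 4-aligned)
4..5  version  (1B, 1-aligned)
5..8  -- padding (3B)
8..112  size  (104B, 8-aligned)
112..120  blocks  (8B, 8-aligned)
120..122  offset  (2B, 2-aligned)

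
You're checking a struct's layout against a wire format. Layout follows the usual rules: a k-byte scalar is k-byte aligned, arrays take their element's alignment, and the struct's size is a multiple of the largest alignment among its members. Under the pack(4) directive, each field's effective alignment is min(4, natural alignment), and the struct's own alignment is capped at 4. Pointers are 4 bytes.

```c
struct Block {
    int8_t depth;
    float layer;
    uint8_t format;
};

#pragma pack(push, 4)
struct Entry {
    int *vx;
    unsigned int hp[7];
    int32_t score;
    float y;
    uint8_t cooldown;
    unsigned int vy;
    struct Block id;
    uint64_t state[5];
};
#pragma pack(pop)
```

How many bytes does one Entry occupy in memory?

Block: @0: depth [1B, align 1] → 1; +3 pad (align 4); @4: layer [4B, align 4] → 8; @8: format [1B, align 1] → 9; +3 tail pad (align 4); size 12, align 4
@0: vx [4B, align 4] → 4
@4: hp [28B, align 4] → 32
@32: score [4B, align 4] → 36
@36: y [4B, align 4] → 40
@40: cooldown [1B, align 1] → 41
+3 pad (align 4)
@44: vy [4B, align 4] → 48
@48: id [12B, align 4] → 60
@60: state [40B, align 4] → 100
size 100, align 4

100 bytes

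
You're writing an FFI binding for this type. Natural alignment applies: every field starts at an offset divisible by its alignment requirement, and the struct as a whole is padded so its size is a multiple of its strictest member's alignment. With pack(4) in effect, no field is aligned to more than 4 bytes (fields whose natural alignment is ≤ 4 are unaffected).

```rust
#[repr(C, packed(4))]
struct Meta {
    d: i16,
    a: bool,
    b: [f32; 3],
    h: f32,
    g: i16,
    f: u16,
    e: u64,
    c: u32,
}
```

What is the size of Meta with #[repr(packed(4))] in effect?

0..2  d  (2B, 2-aligned)
2..3  a  (1B, 1-aligned)
3..4  -- padding (1B)
4..16  b  (12B, 4-aligned)
16..20  h  (4B, 4-aligned)
20..22  g  (2B, 2-aligned)
22..24  f  (2B, 2-aligned)
24..32  e  (8B, 4-aligned)
32..36  c  (4B, 4-aligned)
sizeof = 36, alignof = 4

36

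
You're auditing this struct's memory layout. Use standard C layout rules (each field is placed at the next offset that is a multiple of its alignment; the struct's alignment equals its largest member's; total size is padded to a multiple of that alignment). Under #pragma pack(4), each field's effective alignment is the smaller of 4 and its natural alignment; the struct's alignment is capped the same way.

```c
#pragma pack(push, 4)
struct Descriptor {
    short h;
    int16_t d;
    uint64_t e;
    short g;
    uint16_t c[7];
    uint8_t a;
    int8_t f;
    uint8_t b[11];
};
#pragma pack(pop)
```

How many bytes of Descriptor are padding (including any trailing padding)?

3

0..2  h  (2B, 2-aligned)
2..4  d  (2B, 2-aligned)
4..12  e  (8B, 4-aligned)
12..14  g  (2B, 2-aligned)
14..28  c  (14B, 2-aligned)
28..29  a  (1B, 1-aligned)
29..30  f  (1B, 1-aligned)
30..41  b  (11B, 1-aligned)
41..44  -- tail padding (3B)
sizeof = 44, alignof = 4
data bytes 41, size 44 → padding 3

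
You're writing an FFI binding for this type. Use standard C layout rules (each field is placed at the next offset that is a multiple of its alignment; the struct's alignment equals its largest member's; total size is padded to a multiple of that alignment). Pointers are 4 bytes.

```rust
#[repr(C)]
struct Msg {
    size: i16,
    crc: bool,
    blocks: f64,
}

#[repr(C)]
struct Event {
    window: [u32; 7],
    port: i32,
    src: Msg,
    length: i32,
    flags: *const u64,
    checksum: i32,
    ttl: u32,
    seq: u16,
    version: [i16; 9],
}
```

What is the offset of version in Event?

Msg: 0..2  size  (2B, 2-aligned); 2..3  crc  (1B, 1-aligned); 3..8  -- padding (5B); 8..16  blocks  (8B, 8-aligned); sizeof = 16, alignof = 8
0..28  window  (28B, 4-aligned)
28..32  port  (4B, 4-aligned)
32..48  src  (16B, 8-aligned)
48..52  length  (4B, 4-aligned)
52..56  flags  (4B, 4-aligned)
56..60  checksum  (4B, 4-aligned)
60..64  ttl  (4B, 4-aligned)
64..66  seq  (2B, 2-aligned)
66..84  version  (18B, 2-aligned)

66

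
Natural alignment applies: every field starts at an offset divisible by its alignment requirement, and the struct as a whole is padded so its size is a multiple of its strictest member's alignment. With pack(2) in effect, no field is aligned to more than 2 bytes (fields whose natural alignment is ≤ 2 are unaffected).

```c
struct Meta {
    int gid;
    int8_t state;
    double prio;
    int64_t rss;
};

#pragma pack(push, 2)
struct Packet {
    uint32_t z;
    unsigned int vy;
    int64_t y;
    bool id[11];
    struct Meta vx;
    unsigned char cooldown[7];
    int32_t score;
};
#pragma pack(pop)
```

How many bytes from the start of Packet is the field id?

Meta: gid at 0 (size 4, align 4) → ends 4; state at 4 (size 1, align 1) → ends 5; pad 3 to align 8 for prio; prio at 8 (size 8, align 8) → ends 16; rss at 16 (size 8, align 8) → ends 24; total 24 bytes, alignment 8
z at 0 (size 4, align 2) → ends 4
vy at 4 (size 4, align 2) → ends 8
y at 8 (size 8, align 2) → ends 16
id at 16 (size 11, align 1) → ends 27

16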